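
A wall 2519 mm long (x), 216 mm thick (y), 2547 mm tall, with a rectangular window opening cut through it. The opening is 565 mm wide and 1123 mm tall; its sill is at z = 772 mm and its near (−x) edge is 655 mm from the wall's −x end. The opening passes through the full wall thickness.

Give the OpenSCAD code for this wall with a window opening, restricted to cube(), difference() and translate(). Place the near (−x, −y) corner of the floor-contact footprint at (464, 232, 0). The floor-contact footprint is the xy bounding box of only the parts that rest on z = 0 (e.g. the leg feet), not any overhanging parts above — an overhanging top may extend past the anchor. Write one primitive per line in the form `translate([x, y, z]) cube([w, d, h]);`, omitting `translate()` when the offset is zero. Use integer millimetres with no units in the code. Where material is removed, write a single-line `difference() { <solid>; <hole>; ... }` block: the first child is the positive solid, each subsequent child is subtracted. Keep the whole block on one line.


difference() { translate([464, 232, 0]) cube([2519, 216, 2547]); translate([1119, 232, 772]) cube([565, 216, 1123]); }


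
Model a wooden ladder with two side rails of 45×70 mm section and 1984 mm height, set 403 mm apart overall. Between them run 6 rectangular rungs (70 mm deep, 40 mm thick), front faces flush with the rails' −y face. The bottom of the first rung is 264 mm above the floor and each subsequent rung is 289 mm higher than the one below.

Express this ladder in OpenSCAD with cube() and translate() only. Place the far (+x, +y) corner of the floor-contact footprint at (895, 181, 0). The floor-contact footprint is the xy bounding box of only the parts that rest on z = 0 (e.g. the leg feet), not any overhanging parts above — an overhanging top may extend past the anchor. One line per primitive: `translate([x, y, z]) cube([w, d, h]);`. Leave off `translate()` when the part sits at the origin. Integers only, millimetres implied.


// rung span = 403 - 2*45 = 313
// rung[k] z = 264 + k*289
translate([492, 111, 0]) cube([45, 70, 1984]);
translate([850, 111, 0]) cube([45, 70, 1984]);
translate([537, 111, 264]) cube([313, 70, 40]);
translate([537, 111, 553]) cube([313, 70, 40]);
translate([537, 111, 842]) cube([313, 70, 40]);
translate([537, 111, 1131]) cube([313, 70, 40]);
translate([537, 111, 1420]) cube([313, 70, 40]);
translate([537, 111, 1709]) cube([313, 70, 40]);


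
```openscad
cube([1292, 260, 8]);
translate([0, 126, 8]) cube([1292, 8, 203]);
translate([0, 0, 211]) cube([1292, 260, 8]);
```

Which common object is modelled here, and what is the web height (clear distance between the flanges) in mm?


An I-beam. The web height is 203 mm.

Two wide flanges with a thin centred web — an I-beam. Overall 219 mm minus two 8 mm flanges gives a web of 219 − 2·8 = 203 mm.


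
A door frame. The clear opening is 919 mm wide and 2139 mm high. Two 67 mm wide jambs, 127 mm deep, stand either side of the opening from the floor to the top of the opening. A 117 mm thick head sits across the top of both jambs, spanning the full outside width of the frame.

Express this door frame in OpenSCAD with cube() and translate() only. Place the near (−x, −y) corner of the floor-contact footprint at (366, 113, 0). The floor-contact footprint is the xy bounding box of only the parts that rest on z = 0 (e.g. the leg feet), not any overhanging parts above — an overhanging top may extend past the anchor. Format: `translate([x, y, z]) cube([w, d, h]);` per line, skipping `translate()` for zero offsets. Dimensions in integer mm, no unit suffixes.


translate([366, 113, 0]) cube([67, 127, 2139]);
translate([1352, 113, 0]) cube([67, 127, 2139]);
translate([366, 113, 2139]) cube([1053, 127, 117]);


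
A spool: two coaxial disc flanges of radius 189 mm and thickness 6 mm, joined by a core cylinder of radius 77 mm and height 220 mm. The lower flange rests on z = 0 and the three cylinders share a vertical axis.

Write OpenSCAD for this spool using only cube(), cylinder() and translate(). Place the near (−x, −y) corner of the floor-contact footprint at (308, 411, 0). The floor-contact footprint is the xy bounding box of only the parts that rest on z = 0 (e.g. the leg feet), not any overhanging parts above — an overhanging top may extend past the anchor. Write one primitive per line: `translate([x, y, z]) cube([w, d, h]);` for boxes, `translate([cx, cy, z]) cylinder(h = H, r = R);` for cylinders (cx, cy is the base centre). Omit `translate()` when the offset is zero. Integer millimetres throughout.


translate([497, 600, 0]) cylinder(h = 6, r = 189);
translate([497, 600, 6]) cylinder(h = 220, r = 77);
translate([497, 600, 226]) cylinder(h = 6, r = 189);


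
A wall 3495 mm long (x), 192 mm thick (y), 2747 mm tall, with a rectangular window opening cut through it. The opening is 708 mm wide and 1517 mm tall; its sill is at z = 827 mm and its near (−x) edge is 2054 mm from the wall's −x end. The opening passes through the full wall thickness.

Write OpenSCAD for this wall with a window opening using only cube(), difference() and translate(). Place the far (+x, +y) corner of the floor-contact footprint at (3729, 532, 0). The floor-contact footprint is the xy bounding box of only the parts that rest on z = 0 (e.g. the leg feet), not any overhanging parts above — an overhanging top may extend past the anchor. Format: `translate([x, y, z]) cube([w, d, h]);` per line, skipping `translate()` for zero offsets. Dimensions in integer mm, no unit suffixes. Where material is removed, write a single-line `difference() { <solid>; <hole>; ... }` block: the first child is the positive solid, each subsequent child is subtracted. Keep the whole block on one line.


difference() { translate([234, 340, 0]) cube([3495, 192, 2747]); translate([2288, 340, 827]) cube([708, 192, 1517]); }


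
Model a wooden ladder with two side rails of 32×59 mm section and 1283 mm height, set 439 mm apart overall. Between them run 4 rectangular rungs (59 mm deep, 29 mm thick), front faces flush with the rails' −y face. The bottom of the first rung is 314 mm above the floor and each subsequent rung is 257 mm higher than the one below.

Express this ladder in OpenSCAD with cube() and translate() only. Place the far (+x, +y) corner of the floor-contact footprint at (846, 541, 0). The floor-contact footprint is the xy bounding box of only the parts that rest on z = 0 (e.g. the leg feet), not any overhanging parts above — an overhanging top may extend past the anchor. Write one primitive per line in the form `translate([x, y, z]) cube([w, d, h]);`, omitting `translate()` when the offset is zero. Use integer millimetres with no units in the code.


translate([407, 482, 0]) cube([32, 59, 1283]);
translate([814, 482, 0]) cube([32, 59, 1283]);
translate([439, 482, 314]) cube([375, 59, 29]);
translate([439, 482, 571]) cube([375, 59, 29]);
translate([439, 482, 828]) cube([375, 59, 29]);
translate([439, 482, 1085]) cube([375, 59, 29]);


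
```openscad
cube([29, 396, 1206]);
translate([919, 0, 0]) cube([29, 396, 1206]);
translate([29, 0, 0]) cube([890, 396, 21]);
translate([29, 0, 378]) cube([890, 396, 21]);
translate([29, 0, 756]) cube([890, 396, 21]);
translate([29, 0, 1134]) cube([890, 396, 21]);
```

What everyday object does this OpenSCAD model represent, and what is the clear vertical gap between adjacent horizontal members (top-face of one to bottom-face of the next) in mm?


A bookshelf. The clear shelf gap is 357 mm.

Two tall side panels with 4 horizontal boards between them — a bookshelf. The first two shelf undersides are at z = 0 and z = 378; with shelf thickness 21, the clear gap is 378 − 0 − 21 = 357 mm.


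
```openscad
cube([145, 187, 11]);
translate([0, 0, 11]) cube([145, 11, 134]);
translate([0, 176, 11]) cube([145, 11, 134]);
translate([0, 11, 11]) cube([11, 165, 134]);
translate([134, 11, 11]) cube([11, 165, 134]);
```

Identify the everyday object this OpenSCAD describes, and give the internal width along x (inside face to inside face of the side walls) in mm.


An open box. The internal width is 123 mm.

A 145×187 base slab with four walls standing on it — an open box. The base is 145 mm wide and the walls are 11 mm thick, so the internal width is 145 − 2 × 11 = 123 mm.


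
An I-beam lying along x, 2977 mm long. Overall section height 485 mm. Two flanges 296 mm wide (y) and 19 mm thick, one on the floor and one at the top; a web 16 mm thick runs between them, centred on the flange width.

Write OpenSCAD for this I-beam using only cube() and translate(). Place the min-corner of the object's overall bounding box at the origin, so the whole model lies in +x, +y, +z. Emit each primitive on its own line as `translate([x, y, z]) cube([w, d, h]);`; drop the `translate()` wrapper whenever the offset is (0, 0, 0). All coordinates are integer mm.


cube([2977, 296, 19]);
translate([0, 140, 19]) cube([2977, 16, 447]);
translate([0, 0, 466]) cube([2977, 296, 19]);


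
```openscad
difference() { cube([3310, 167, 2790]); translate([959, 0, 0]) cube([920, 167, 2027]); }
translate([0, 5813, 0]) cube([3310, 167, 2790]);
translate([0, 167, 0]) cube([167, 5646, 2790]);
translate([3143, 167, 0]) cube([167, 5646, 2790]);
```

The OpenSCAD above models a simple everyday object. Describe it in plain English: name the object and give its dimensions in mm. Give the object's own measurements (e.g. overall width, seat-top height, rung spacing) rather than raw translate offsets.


A single room: four walls, each 2790 mm tall and 167 mm thick, enclosing an outside footprint 3310×5980 mm (x × y), no floor or roof. The front and back walls (−y and +y sides) run the full x-width; the side walls fit between their inner faces. A door opening 920 mm wide and 2027 mm tall is cut through the front wall from the floor up, its −x edge 959 mm from the wall's −x end.


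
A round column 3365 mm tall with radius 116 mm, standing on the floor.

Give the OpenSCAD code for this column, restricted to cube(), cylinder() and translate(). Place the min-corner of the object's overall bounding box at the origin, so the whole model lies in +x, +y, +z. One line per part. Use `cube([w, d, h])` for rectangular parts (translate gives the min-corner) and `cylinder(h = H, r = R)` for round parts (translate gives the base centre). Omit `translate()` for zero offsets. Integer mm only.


translate([116, 116, 0]) cylinder(h = 3365, r = 116);


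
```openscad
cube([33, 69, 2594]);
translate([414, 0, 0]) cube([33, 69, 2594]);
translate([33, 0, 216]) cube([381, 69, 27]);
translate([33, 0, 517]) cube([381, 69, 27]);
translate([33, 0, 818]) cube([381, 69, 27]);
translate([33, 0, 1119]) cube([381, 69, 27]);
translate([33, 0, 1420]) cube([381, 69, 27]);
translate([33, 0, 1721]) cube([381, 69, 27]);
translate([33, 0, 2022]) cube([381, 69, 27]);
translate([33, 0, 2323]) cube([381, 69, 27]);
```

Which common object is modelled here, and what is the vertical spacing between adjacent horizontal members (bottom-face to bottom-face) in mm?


A ladder. The rung spacing is 301 mm.

Two tall 33×69 posts with 8 short bars between them — a ladder. Adjacent rungs sit at z = 216 and z = 517, so the spacing is 517 − 216 = 301 mm.


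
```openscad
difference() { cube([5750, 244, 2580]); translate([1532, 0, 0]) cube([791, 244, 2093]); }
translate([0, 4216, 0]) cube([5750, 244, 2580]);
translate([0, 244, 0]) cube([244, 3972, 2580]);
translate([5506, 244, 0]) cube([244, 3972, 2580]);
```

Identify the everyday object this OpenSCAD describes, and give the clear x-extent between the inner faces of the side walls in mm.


A single room. The interior width is 5262 mm.

Four walls enclosing a rectangle with a door in the front wall — a room. Outside width 5750 minus two 244 mm walls gives 5262 mm.


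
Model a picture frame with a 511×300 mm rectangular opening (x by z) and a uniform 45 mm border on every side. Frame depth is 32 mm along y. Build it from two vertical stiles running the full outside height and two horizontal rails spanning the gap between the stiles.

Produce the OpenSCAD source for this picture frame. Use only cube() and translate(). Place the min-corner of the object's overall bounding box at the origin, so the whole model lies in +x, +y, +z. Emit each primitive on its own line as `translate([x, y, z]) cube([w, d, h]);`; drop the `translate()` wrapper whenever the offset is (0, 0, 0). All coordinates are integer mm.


cube([45, 32, 390]);
translate([556, 0, 0]) cube([45, 32, 390]);
translate([45, 0, 0]) cube([511, 32, 45]);
translate([45, 0, 345]) cube([511, 32, 45]);


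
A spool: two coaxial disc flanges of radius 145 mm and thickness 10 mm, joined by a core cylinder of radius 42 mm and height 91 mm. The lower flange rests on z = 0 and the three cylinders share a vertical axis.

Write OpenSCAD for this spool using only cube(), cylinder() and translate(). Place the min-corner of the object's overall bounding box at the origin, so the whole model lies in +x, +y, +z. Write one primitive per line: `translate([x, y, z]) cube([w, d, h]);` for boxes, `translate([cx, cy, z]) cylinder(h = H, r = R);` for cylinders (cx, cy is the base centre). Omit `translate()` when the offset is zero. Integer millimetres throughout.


translate([145, 145, 0]) cylinder(h = 10, r = 145);
translate([145, 145, 10]) cylinder(h = 91, r = 42);
translate([145, 145, 101]) cylinder(h = 10, r = 145);


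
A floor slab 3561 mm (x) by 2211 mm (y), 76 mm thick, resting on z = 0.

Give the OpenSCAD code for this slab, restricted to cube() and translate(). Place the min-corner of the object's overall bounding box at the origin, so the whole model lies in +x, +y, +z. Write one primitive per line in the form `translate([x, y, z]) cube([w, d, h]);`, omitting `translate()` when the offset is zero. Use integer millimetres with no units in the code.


cube([3561, 2211, 76]);


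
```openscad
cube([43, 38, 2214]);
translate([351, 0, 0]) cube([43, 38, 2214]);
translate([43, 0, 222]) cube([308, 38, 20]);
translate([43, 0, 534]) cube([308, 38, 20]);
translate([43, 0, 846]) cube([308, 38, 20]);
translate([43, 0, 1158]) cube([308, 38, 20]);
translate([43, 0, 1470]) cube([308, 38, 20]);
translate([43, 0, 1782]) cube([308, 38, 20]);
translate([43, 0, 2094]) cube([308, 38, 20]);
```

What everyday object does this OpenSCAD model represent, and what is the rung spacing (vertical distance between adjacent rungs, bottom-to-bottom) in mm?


A ladder. The rung spacing is 312 mm.

Two tall 43×38 posts with 7 short bars between them — a ladder. Adjacent rungs sit at z = 222 and z = 534, so the spacing is 534 − 222 = 312 mm.


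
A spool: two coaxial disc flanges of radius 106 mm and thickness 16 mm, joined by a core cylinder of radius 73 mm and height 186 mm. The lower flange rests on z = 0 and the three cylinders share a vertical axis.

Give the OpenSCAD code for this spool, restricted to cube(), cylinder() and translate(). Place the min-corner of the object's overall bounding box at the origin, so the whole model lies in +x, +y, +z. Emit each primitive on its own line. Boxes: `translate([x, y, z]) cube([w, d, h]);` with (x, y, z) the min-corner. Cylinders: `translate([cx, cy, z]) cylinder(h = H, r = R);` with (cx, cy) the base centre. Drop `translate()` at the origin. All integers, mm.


translate([106, 106, 0]) cylinder(h = 16, r = 106);
translate([106, 106, 16]) cylinder(h = 186, r = 73);
translate([106, 106, 202]) cylinder(h = 16, r = 106);


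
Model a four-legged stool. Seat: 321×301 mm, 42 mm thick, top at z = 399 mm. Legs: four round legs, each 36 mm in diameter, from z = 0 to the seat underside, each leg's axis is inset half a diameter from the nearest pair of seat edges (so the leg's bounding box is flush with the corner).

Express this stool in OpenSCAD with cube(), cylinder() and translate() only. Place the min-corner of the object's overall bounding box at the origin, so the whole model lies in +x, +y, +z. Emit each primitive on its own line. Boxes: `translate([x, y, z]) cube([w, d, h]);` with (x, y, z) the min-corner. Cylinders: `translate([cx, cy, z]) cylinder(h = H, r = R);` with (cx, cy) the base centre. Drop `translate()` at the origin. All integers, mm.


// leg_h = 399 - 42 = 357
translate([0, 0, 357]) cube([321, 301, 42]);
translate([18, 18, 0]) cylinder(h = 357, r = 18);
translate([303, 18, 0]) cylinder(h = 357, r = 18);
translate([18, 283, 0]) cylinder(h = 357, r = 18);
translate([303, 283, 0]) cylinder(h = 357, r = 18);


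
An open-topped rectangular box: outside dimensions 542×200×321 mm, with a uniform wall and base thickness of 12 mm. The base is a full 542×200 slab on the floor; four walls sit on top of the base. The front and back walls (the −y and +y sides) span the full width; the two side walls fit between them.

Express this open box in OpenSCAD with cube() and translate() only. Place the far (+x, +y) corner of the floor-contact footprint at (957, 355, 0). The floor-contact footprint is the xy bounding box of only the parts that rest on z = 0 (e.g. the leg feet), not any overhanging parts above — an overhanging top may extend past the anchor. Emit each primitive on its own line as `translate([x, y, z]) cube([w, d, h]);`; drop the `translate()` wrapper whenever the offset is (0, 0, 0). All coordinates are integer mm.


translate([415, 155, 0]) cube([542, 200, 12]);
translate([415, 155, 12]) cube([542, 12, 309]);
translate([415, 343, 12]) cube([542, 12, 309]);
translate([415, 167, 12]) cube([12, 176, 309]);
translate([945, 167, 12]) cube([12, 176, 309]);


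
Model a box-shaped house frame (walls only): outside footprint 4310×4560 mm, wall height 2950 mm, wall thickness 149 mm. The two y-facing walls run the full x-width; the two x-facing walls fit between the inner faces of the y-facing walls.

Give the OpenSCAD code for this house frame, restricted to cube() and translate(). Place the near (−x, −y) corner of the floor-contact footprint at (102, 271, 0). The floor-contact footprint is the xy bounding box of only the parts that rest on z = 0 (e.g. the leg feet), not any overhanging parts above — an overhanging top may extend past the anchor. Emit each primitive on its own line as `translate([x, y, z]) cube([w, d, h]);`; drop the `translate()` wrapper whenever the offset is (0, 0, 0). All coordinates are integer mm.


translate([102, 271, 0]) cube([4310, 149, 2950]);
translate([102, 4682, 0]) cube([4310, 149, 2950]);
translate([102, 420, 0]) cube([149, 4262, 2950]);
translate([4263, 420, 0]) cube([149, 4262, 2950]);


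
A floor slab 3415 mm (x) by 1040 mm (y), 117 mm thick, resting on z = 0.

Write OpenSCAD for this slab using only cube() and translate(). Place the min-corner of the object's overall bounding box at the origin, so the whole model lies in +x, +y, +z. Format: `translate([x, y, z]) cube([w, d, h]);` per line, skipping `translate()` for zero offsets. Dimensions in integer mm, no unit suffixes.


cube([3415, 1040, 117]);


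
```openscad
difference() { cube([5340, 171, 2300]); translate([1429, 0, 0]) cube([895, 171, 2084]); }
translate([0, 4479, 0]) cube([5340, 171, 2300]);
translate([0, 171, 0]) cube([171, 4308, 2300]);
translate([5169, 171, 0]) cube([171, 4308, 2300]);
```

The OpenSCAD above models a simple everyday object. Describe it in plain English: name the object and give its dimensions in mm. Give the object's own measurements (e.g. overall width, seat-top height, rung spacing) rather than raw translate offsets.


A single room: four walls, each 2300 mm tall and 171 mm thick, enclosing an outside footprint 5340×4650 mm (x × y), no floor or roof. The front and back walls (−y and +y sides) run the full x-width; the side walls fit between their inner faces. A door opening 895 mm wide and 2084 mm tall is cut through the front wall from the floor up, its −x edge 1429 mm from the wall's −x end.


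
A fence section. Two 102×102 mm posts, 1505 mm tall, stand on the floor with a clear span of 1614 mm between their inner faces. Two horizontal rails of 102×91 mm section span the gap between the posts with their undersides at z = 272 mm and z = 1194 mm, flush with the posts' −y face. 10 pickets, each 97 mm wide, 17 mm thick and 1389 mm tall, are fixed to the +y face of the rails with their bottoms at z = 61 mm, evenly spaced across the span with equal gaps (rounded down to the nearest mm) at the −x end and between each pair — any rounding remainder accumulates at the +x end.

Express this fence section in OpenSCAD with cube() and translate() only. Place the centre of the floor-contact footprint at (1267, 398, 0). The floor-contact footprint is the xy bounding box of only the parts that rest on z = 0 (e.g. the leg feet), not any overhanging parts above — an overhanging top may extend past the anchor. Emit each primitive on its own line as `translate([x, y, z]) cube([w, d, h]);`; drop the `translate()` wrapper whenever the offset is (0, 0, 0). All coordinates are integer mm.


translate([358, 347, 0]) cube([102, 102, 1505]);
translate([2074, 347, 0]) cube([102, 102, 1505]);
translate([460, 347, 272]) cube([1614, 102, 91]);
translate([460, 347, 1194]) cube([1614, 102, 91]);
translate([518, 449, 61]) cube([97, 17, 1389]);
translate([673, 449, 61]) cube([97, 17, 1389]);
translate([828, 449, 61]) cube([97, 17, 1389]);
translate([983, 449, 61]) cube([97, 17, 1389]);
translate([1138, 449, 61]) cube([97, 17, 1389]);
translate([1293, 449, 61]) cube([97, 17, 1389]);
translate([1448, 449, 61]) cube([97, 17, 1389]);
translate([1603, 449, 61]) cube([97, 17, 1389]);
translate([1758, 449, 61]) cube([97, 17, 1389]);
translate([1913, 449, 61]) cube([97, 17, 1389]);


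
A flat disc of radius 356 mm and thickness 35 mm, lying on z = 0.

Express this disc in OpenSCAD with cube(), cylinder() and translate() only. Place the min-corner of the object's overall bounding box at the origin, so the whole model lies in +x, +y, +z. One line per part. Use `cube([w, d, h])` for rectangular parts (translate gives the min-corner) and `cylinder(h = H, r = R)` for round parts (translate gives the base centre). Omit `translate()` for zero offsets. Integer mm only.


translate([356, 356, 0]) cylinder(h = 35, r = 356);


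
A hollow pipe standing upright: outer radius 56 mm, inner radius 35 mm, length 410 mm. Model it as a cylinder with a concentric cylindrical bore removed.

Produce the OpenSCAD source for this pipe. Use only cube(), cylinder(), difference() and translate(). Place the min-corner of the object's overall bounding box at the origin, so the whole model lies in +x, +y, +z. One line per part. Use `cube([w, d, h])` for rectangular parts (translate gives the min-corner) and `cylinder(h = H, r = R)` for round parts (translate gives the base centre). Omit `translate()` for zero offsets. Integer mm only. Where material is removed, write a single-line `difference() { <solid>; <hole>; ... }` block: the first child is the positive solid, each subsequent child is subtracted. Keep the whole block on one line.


difference() { translate([56, 56, 0]) cylinder(h = 410, r = 56); translate([56, 56, 0]) cylinder(h = 410, r = 35); }


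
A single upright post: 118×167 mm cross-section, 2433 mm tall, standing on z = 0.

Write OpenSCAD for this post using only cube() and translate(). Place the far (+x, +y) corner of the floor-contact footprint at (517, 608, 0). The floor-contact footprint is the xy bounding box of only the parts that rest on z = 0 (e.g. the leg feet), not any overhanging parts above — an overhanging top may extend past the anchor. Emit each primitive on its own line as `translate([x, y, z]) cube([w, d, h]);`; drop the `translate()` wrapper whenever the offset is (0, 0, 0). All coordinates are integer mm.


translate([399, 441, 0]) cube([118, 167, 2433]);


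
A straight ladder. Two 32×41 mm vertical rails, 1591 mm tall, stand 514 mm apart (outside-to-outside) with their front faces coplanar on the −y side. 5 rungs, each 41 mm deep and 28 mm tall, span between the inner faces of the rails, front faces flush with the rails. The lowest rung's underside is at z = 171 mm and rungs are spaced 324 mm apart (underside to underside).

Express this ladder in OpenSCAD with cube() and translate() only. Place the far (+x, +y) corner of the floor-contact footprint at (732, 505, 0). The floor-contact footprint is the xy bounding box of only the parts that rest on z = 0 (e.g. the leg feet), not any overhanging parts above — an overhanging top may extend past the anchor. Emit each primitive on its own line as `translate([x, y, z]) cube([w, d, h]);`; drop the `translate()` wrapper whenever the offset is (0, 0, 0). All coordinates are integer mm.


translate([218, 464, 0]) cube([32, 41, 1591]);
translate([700, 464, 0]) cube([32, 41, 1591]);
translate([250, 464, 171]) cube([450, 41, 28]);
translate([250, 464, 495]) cube([450, 41, 28]);
translate([250, 464, 819]) cube([450, 41, 28]);
translate([250, 464, 1143]) cube([450, 41, 28]);
translate([250, 464, 1467]) cube([450, 41, 28]);


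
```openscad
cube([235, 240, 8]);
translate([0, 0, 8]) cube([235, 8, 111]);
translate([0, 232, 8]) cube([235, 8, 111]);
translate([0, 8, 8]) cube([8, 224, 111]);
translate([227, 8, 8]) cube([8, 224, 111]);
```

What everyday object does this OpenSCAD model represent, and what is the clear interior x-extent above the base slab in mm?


An open box. The internal width is 219 mm.

A 235×240 base slab with four walls standing on it — an open box. The base is 235 mm wide and the walls are 8 mm thick, so the internal width is 235 − 2 × 8 = 219 mm.


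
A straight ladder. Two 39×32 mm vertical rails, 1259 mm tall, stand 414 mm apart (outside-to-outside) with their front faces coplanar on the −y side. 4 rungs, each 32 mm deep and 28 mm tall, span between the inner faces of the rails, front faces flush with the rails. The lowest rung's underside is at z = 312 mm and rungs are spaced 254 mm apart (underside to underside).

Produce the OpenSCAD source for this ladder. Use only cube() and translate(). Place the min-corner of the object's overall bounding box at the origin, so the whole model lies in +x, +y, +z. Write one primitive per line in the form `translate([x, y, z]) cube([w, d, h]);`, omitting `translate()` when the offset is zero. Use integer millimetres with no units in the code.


cube([39, 32, 1259]);
translate([375, 0, 0]) cube([39, 32, 1259]);
translate([39, 0, 312]) cube([336, 32, 28]);
translate([39, 0, 566]) cube([336, 32, 28]);
translate([39, 0, 820]) cube([336, 32, 28]);
translate([39, 0, 1074]) cube([336, 32, 28]);


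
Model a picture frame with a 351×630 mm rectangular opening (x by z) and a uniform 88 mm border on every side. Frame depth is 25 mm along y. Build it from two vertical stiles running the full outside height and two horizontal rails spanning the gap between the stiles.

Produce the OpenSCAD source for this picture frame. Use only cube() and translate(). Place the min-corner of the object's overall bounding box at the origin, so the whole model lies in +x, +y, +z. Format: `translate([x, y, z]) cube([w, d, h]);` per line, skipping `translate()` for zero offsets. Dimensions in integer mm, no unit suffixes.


cube([88, 25, 806]);
translate([439, 0, 0]) cube([88, 25, 806]);
translate([88, 0, 0]) cube([351, 25, 88]);
translate([88, 0, 718]) cube([351, 25, 88]);


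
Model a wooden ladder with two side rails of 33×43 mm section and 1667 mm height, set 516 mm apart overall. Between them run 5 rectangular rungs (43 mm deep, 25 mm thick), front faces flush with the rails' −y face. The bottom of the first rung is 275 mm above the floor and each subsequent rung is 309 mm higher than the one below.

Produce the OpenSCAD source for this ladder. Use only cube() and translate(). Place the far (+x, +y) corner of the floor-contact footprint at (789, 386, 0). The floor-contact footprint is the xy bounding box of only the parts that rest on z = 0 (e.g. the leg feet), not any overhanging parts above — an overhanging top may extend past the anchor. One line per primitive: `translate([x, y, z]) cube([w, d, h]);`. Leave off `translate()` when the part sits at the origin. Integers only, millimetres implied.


translate([273, 343, 0]) cube([33, 43, 1667]);
translate([756, 343, 0]) cube([33, 43, 1667]);
translate([306, 343, 275]) cube([450, 43, 25]);
translate([306, 343, 584]) cube([450, 43, 25]);
translate([306, 343, 893]) cube([450, 43, 25]);
translate([306, 343, 1202]) cube([450, 43, 25]);
translate([306, 343, 1511]) cube([450, 43, 25]);


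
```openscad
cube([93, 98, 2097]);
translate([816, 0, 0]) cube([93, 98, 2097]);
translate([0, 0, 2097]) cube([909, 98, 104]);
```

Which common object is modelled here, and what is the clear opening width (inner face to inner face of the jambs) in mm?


A door frame. The clear opening width is 723 mm.

Two 2097 mm tall posts with a header on top — a door frame. The left jamb is 93 mm wide at x = 0; the right jamb starts at x = 816. The clear opening is 816 − 93 = 723 mm.


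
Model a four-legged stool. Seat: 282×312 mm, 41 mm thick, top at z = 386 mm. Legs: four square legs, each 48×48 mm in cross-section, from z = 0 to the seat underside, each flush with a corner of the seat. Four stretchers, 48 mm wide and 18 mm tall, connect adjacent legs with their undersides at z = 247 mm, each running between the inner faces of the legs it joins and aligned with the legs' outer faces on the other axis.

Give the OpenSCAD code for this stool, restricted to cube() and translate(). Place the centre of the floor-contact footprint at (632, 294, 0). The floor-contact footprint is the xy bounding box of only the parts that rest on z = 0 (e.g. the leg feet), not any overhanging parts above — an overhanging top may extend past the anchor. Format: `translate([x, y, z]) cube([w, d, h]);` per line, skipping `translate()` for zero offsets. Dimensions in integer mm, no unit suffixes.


translate([491, 138, 345]) cube([282, 312, 41]);
translate([491, 138, 0]) cube([48, 48, 345]);
translate([725, 138, 0]) cube([48, 48, 345]);
translate([491, 402, 0]) cube([48, 48, 345]);
translate([725, 402, 0]) cube([48, 48, 345]);
translate([539, 138, 247]) cube([186, 48, 18]);
translate([539, 402, 247]) cube([186, 48, 18]);
translate([491, 186, 247]) cube([48, 216, 18]);
translate([725, 186, 247]) cube([48, 216, 18]);


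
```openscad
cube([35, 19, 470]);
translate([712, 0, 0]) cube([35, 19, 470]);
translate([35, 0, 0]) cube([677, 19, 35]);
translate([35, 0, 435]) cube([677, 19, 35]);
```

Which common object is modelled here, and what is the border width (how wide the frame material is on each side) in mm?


A picture frame. The border width is 35 mm.

Four thin pieces enclosing a rectangular opening — a picture frame. The two full-height stiles are 470 mm tall; the top rail sits at z = 435 and is 35 mm tall, so the border above the opening is 470 − 435 = 35 mm, matching the stile x-width.


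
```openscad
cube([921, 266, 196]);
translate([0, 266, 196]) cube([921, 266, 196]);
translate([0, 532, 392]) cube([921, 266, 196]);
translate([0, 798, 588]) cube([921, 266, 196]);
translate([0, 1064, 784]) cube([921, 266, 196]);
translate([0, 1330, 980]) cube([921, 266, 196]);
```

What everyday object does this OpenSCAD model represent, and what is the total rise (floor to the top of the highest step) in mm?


A staircase. The total rise is 1176 mm.

6 identical blocks, each offset up and back from the previous — a staircase. Each step is 196 mm tall and there are 6 of them, so the total rise is 6 × 196 = 1176 mm.


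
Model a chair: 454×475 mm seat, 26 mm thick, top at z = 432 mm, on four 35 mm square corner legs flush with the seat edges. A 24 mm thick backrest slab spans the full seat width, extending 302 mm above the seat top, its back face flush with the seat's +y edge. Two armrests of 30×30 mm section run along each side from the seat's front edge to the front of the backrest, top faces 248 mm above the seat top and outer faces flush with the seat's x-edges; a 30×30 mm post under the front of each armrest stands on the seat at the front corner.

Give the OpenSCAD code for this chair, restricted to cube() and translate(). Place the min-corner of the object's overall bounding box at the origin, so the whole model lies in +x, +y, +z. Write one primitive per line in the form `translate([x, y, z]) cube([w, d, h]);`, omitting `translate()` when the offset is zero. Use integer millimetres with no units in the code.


// leg_h = 432 - 26 = 406
// arm post h = 248 - 30 = 218
translate([0, 0, 406]) cube([454, 475, 26]);
cube([35, 35, 406]);
translate([419, 0, 0]) cube([35, 35, 406]);
translate([0, 440, 0]) cube([35, 35, 406]);
translate([419, 440, 0]) cube([35, 35, 406]);
translate([0, 451, 432]) cube([454, 24, 302]);
translate([0, 0, 650]) cube([30, 451, 30]);
translate([424, 0, 650]) cube([30, 451, 30]);
translate([0, 0, 432]) cube([30, 30, 218]);
translate([424, 0, 432]) cube([30, 30, 218]);


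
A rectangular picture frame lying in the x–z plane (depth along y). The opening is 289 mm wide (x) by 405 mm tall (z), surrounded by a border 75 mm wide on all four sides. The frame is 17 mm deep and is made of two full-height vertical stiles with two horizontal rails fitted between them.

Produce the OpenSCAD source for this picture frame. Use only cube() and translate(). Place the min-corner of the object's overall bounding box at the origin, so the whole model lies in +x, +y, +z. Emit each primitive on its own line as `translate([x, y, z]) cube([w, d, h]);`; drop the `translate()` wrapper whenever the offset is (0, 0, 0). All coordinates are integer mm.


cube([75, 17, 555]);
translate([364, 0, 0]) cube([75, 17, 555]);
translate([75, 0, 0]) cube([289, 17, 75]);
translate([75, 0, 480]) cube([289, 17, 75]);


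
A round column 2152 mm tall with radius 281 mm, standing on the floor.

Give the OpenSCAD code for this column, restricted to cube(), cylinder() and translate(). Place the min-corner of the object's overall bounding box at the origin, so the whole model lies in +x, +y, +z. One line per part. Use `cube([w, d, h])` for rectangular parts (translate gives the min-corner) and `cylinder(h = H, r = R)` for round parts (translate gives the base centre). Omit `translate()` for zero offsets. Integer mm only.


translate([281, 281, 0]) cylinder(h = 2152, r = 281);


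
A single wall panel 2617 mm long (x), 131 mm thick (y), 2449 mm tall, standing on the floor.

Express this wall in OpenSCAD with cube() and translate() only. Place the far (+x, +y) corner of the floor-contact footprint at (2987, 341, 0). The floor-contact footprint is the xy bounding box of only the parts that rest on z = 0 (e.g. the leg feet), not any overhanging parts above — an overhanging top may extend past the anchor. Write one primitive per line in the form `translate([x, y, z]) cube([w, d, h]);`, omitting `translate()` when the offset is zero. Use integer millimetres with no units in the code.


translate([370, 210, 0]) cube([2617, 131, 2449]);


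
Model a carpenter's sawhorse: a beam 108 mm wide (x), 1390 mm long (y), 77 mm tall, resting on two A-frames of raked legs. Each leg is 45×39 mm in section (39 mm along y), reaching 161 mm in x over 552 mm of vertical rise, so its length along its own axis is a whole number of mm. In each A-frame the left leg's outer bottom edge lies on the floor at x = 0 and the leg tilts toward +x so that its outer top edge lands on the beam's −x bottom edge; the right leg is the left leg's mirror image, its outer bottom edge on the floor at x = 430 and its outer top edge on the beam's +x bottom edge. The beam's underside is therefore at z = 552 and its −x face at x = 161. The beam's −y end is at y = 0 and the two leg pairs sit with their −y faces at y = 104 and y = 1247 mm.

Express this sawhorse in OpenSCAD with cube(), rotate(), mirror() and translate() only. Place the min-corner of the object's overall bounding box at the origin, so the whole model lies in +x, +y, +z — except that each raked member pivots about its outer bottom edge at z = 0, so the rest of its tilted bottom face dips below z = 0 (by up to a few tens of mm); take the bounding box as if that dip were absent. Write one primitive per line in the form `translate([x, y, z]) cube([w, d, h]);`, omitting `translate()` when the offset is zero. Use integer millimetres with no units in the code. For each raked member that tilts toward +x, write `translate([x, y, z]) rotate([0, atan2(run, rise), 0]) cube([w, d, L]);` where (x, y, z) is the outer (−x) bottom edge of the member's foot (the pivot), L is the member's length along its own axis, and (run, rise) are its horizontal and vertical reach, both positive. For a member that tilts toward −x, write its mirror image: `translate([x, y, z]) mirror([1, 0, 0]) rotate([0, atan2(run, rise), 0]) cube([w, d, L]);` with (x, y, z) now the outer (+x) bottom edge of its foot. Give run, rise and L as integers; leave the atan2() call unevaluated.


translate([161, 0, 552]) cube([108, 1390, 77]);
translate([0, 104, 0]) rotate([0, atan2(161, 552), 0]) cube([45, 39, 575]);
translate([430, 104, 0]) mirror([1, 0, 0]) rotate([0, atan2(161, 552), 0]) cube([45, 39, 575]);
translate([0, 1247, 0]) rotate([0, atan2(161, 552), 0]) cube([45, 39, 575]);
translate([430, 1247, 0]) mirror([1, 0, 0]) rotate([0, atan2(161, 552), 0]) cube([45, 39, 575]);


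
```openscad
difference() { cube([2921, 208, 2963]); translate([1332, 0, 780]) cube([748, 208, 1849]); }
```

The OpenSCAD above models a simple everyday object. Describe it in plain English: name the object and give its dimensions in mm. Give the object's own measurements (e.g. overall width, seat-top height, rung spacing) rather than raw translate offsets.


A wall 2921 mm long (x), 208 mm thick (y), 2963 mm tall, with a rectangular window opening cut through it. The opening is 748 mm wide and 1849 mm tall; its sill is at z = 780 mm and its near (−x) edge is 1332 mm from the wall's −x end. The opening passes through the full wall thickness.


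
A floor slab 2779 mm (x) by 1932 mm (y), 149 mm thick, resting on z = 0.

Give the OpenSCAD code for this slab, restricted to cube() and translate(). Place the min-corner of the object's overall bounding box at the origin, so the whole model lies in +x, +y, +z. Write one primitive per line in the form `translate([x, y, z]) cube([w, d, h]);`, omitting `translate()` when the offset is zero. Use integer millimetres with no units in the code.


cube([2779, 1932, 149]);


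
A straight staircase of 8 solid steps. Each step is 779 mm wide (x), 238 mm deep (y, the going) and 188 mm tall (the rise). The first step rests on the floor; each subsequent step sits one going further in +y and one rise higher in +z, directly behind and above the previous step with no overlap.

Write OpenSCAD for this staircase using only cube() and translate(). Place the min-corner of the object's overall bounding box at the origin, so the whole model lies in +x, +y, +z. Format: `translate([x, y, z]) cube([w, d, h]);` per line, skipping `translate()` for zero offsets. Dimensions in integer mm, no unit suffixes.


cube([779, 238, 188]);
translate([0, 238, 188]) cube([779, 238, 188]);
translate([0, 476, 376]) cube([779, 238, 188]);
translate([0, 714, 564]) cube([779, 238, 188]);
translate([0, 952, 752]) cube([779, 238, 188]);
translate([0, 1190, 940]) cube([779, 238, 188]);
translate([0, 1428, 1128]) cube([779, 238, 188]);
translate([0, 1666, 1316]) cube([779, 238, 188]);


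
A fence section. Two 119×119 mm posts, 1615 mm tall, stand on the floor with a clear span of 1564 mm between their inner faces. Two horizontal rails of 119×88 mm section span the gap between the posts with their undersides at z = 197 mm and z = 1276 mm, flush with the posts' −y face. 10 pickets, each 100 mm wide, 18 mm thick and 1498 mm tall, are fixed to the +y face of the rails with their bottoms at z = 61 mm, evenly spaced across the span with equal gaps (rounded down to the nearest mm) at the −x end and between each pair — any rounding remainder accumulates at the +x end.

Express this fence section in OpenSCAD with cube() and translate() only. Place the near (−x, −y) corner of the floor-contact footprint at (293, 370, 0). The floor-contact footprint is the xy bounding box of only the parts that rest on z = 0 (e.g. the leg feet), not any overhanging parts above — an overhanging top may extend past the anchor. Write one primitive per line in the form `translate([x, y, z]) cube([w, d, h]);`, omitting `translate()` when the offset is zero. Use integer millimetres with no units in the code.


translate([293, 370, 0]) cube([119, 119, 1615]);
translate([1976, 370, 0]) cube([119, 119, 1615]);
translate([412, 370, 197]) cube([1564, 119, 88]);
translate([412, 370, 1276]) cube([1564, 119, 88]);
translate([463, 489, 61]) cube([100, 18, 1498]);
translate([614, 489, 61]) cube([100, 18, 1498]);
translate([765, 489, 61]) cube([100, 18, 1498]);
translate([916, 489, 61]) cube([100, 18, 1498]);
translate([1067, 489, 61]) cube([100, 18, 1498]);
translate([1218, 489, 61]) cube([100, 18, 1498]);
translate([1369, 489, 61]) cube([100, 18, 1498]);
translate([1520, 489, 61]) cube([100, 18, 1498]);
translate([1671, 489, 61]) cube([100, 18, 1498]);
translate([1822, 489, 61]) cube([100, 18, 1498]);
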